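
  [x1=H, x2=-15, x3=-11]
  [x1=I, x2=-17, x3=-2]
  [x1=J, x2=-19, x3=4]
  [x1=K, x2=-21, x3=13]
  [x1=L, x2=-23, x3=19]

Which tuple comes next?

X1: letters move forward 1 place in the alphabet; H, I, J, K, L → M.
X2: −2 each step, so -15, -17, -19, -21, -23 → -25.
X3: alternating steps +9, +6, +9, +6, …; -11, -2, 4, 13, 19 → 28.
Putting it together: [x1=M, x2=-25, x3=28].

[x1=M, x2=-25, x3=28]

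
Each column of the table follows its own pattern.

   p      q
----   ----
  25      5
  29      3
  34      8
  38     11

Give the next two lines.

43  19; 47  30

Column p: 25, 29, 34, 38 → 43 → 47 (alternating steps +4, +5, +4, +5, …).
For the column q, each term is the sum of the two before it: 5, 3, 8, 11 → 19 → 30.
So the next two lines are 43  19 and 47  30.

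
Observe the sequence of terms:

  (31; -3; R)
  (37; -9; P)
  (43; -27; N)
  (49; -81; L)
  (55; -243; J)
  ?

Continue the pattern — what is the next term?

First slot — +6 each step: 31, 37, 43, 49, 55 → 61.
Second slot — ×3 each step: -3, -9, -27, -81, -243 → -729.
Letter — letters move back 2 places in the alphabet: R, P, N, L, J → H.
So the next term is (61; -729; H).

(61; -729; H)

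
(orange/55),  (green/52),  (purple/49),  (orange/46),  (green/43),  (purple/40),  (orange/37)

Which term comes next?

Colour: orange, green, purple, orange, green, purple, orange → green (repeats orange → green → purple).
Second slot — −3 each step: 55, 52, 49, 46, 43, 40, 37 → 34.
Combining the parts gives (green/34).

(green/34)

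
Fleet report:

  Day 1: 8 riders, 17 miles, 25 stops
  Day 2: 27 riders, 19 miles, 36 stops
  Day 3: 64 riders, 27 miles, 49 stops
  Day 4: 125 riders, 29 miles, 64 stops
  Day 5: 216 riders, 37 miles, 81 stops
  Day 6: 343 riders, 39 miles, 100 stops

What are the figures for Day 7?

For the riders, perfect cubes: 2³, 3³, 4³, …: 8, 27, 64, 125, 216, 343 → 512.
Miles: alternating steps +2, +8, +2, +8, …, so 17, 19, 27, 29, 37, 39 → 47.
Stops: 25, 36, 49, 64, 81, 100 → 121 (perfect squares: 5², 6², 7², …).
Combining the parts gives 512 riders, 47 miles, 121 stops.

512 riders, 47 miles, 121 stops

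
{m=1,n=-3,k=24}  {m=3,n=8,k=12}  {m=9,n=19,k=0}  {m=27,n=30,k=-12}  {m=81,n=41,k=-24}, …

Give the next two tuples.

{m=243,n=52,k=-36}, {m=729,n=63,k=-48}

M: ×3 each step; 1, 3, 9, 27, 81 → 243 → 729.
N: +11 each step; -3, 8, 19, 30, 41 → 52 → 63.
K goes 24, 12, 0, -12, -24 → -36 → -48 (−12 each step).
Putting the parts together: {m=243,n=52,k=-36} and then {m=729,n=63,k=-48}.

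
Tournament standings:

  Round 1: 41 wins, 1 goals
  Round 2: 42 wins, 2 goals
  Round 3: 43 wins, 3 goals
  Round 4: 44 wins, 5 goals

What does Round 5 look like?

Wins: +1 each step; 41, 42, 43, 44 → 45.
Goals — each term is the sum of the two before it: 1, 2, 3, 5 → 8.
Combining the parts gives 45 wins, 8 goals.

45 wins, 8 goals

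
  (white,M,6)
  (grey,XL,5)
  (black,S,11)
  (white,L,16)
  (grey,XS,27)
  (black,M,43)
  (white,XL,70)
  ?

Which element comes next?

Shade goes white, grey, black, white, grey, black, white → grey (repeats white → grey → black).
Size: M, XL, S, L, XS, M, XL → S (repeats M → XL → S → L → XS).
Third slot goes 6, 5, 11, 16, 27, 43, 70 → 113 (each term is the sum of the two before it).
Putting it together: (grey,S,113).

(grey,S,113)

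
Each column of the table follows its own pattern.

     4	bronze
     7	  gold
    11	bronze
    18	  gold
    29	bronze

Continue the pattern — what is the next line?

47  gold

First component goes 4, 7, 11, 18, 29 → 47 (each term is the sum of the two before it).
Rank goes bronze, gold, bronze, gold, bronze → gold (alternates bronze ↔ gold).
Putting it together: 47  gold.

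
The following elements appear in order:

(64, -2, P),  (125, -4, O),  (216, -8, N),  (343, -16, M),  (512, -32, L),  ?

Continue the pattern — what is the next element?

(729, -64, K)

First slot: 64, 125, 216, 343, 512 → 729 (perfect cubes: 4³, 5³, 6³, …).
Second slot: ×2 each step, so -2, -4, -8, -16, -32 → -64.
Letter: letters move back 1 place in the alphabet, so P, O, N, M, L → K.
So the next element is (729, -64, K).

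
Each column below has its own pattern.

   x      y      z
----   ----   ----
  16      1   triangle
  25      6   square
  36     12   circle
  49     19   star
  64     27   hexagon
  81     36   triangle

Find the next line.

For the column x, perfect squares: 4², 5², 6², …: 16, 25, 36, 49, 64, 81 → 100.
Column y: 1, 6, 12, 19, 27, 36 → 46 (differences are 5, 6, 7, … (increasing by 1 each time)).
Column z: repeats triangle → square → circle → star → hexagon; triangle, square, circle, star, hexagon, triangle → square.
Putting it together: 100  46  square.

100  46  square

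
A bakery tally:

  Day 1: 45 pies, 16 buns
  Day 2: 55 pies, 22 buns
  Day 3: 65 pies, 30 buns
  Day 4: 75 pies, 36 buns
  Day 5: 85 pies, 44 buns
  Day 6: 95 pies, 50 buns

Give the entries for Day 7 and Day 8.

Pies: +10 each step; 45, 55, 65, 75, 85, 95 → 105 → 115.
Buns — alternating steps +6, +8, +6, +8, …: 16, 22, 30, 36, 44, 50 → 58 → 64.
Putting the parts together: 105 pies, 58 buns and then 115 pies, 64 buns.

105 pies, 58 buns; 115 pies, 64 buns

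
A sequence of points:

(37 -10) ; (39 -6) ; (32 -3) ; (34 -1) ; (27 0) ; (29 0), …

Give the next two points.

First slot — alternating steps +2, −7, +2, −7, …: 37, 39, 32, 34, 27, 29 → 22 → 24.
Second slot goes -10, -6, -3, -1, 0, 0 → -1 → -3 (differences are 4, 3, 2, … (decreasing by 1 each time)).
Putting the parts together: (22 -1) and then (24 -3).

(22 -1), (24 -3)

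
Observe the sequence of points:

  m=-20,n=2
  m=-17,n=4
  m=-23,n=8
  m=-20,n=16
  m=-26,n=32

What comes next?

M — alternating steps +3, −6, +3, −6, …: -20, -17, -23, -20, -26 → -23.
For the n, ×2 each step: 2, 4, 8, 16, 32 → 64.
Combining the parts gives m=-23,n=64.

m=-23,n=64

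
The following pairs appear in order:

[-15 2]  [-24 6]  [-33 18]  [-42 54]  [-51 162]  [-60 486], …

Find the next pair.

First component: −9 each step; -15, -24, -33, -42, -51, -60 → -69.
Second component: ×3 each step, so 2, 6, 18, 54, 162, 486 → 1458.
So the next pair is [-69 1458].

[-69 1458]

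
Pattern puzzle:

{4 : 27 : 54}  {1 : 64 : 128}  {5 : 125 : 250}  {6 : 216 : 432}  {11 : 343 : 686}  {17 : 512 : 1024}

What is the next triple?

First slot: each term is the sum of the two before it; 4, 1, 5, 6, 11, 17 → 28.
Second slot — perfect cubes: 3³, 4³, 5³, …: 27, 64, 125, 216, 343, 512 → 729.
Third slot: always 2 × the second slot; 54, 128, 250, 432, 686, 1024 → 1458.
So the next triple is {28 : 729 : 1458}.

{28 : 729 : 1458}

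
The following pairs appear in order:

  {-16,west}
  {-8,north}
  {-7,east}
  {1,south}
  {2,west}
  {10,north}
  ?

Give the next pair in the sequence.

First entry goes -16, -8, -7, 1, 2, 10 → 11 (alternating steps +8, +1, +8, +1, …).
Direction: repeats west → north → east → south, so west, north, east, south, west, north → east.
Putting it together: {11,east}.

{11,east}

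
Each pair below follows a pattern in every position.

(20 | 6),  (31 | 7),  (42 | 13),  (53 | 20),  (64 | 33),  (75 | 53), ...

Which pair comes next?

(86 | 86)

First part: +11 each step; 20, 31, 42, 53, 64, 75 → 86.
Second part goes 6, 7, 13, 20, 33, 53 → 86 (each term is the sum of the two before it).
So the next pair is (86 | 86).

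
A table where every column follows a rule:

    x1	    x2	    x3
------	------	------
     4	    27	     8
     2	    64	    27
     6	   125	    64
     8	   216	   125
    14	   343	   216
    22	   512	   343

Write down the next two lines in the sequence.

36  729  512; 58  1000  729

Column x1: each term is the sum of the two before it, so 4, 2, 6, 8, 14, 22 → 36 → 58.
Column x2: 27, 64, 125, 216, 343, 512 → 729 → 1000 (perfect cubes: 3³, 4³, 5³, …).
Column x3: 8, 27, 64, 125, 216, 343 → 512 → 729 (perfect cubes: 2³, 3³, 4³, …).
So the next two lines are 36  729  512 and 58  1000  729.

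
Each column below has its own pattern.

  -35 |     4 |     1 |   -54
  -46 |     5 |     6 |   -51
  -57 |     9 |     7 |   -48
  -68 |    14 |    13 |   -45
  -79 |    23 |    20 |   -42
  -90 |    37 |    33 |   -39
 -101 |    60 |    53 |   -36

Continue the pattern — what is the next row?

First component goes -35, -46, -57, -68, -79, -90, -101 → -112 (−11 each step).
Second component: each term is the sum of the two before it; 4, 5, 9, 14, 23, 37, 60 → 97.
Third component: each term is the sum of the two before it; 1, 6, 7, 13, 20, 33, 53 → 86.
Fourth component — +3 each step: -54, -51, -48, -45, -42, -39, -36 → -33.
Combining the parts gives -112  97  86  -33.

-112  97  86  -33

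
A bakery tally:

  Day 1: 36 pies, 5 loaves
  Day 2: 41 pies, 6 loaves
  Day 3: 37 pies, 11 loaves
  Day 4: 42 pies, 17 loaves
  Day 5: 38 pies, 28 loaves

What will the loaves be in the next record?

Loaves: each term is the sum of the two before it, so 5, 6, 11, 17, 28 → 45.

45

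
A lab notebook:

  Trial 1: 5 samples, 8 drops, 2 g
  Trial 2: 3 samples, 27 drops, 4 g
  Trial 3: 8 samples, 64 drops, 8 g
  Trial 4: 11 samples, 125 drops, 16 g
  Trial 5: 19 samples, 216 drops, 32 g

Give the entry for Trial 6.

30 samples, 343 drops, 64 g

Samples — each term is the sum of the two before it: 5, 3, 8, 11, 19 → 30.
Drops goes 8, 27, 64, 125, 216 → 343 (perfect cubes: 2³, 3³, 4³, …).
G — ×2 each step: 2, 4, 8, 16, 32 → 64.
So the next record is 30 samples, 343 drops, 64 g.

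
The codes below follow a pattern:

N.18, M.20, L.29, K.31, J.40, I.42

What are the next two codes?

H.51 then G.53

Letter: letters move back 1 place in the alphabet; N, M, L, K, J, I → H → G.
Second component: alternating steps +2, +9, +2, +9, …; 18, 20, 29, 31, 40, 42 → 51 → 53.
Putting the parts together: H.51 and then G.53.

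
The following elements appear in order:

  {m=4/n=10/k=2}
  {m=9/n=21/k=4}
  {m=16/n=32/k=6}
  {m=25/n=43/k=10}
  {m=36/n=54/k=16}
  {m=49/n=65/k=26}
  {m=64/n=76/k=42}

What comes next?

{m=81/n=87/k=68}

M: perfect squares: 2², 3², 4², …; 4, 9, 16, 25, 36, 49, 64 → 81.
N: +11 each step; 10, 21, 32, 43, 54, 65, 76 → 87.
K goes 2, 4, 6, 10, 16, 26, 42 → 68 (each term is the sum of the two before it).
Combining the parts gives {m=81/n=87/k=68}.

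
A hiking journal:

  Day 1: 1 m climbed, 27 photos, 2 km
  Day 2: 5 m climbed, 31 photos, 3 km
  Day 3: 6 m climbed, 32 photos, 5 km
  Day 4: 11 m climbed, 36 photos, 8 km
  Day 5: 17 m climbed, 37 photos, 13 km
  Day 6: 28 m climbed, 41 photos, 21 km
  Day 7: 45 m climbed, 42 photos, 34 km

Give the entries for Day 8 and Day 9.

73 m climbed, 46 photos, 55 km; 118 m climbed, 47 photos, 89 km

For the m climbed, each term is the sum of the two before it: 1, 5, 6, 11, 17, 28, 45 → 73 → 118.
Photos: 27, 31, 32, 36, 37, 41, 42 → 46 → 47 (alternating steps +4, +1, +4, +1, …).
For the km, each term is the sum of the two before it: 2, 3, 5, 8, 13, 21, 34 → 55 → 89.
So the next two records are 73 m climbed, 46 photos, 55 km and 118 m climbed, 47 photos, 89 km.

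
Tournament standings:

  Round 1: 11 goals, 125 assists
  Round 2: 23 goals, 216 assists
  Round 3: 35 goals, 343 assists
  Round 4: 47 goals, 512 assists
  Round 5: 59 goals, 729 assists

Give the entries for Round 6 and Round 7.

71 goals, 1000 assists; 83 goals, 1331 assists

Goals: 11, 23, 35, 47, 59 → 71 → 83 (+12 each step).
Assists: 125, 216, 343, 512, 729 → 1000 → 1331 (perfect cubes: 5³, 6³, 7³, …).
So the next two lines are 71 goals, 1000 assists and 83 goals, 1331 assists.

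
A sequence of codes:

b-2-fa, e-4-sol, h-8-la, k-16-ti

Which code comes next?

Letter — letters move forward 3 places in the alphabet: b, e, h, k → n.
Second component — ×2 each step: 2, 4, 8, 16 → 32.
Note: fa, sol, la, ti → do (runs through the solfège scale do→ti).
Putting it together: n-32-do.

n-32-do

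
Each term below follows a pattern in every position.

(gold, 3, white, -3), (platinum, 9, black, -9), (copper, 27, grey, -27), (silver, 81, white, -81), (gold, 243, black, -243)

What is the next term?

Metal: repeats gold → platinum → copper → silver, so gold, platinum, copper, silver, gold → platinum.
Second slot: ×3 each step; 3, 9, 27, 81, 243 → 729.
Shade: repeats white → black → grey, so white, black, grey, white, black → grey.
Fourth slot — always the negative of the second slot: -3, -9, -27, -81, -243 → -729.
So the next term is (platinum, 729, grey, -729).

(platinum, 729, grey, -729)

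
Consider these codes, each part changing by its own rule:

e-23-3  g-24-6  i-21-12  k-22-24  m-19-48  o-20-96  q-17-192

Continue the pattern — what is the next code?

s-18-384

Letter: e, g, i, k, m, o, q → s (letters move forward 2 places in the alphabet).
Second component: 23, 24, 21, 22, 19, 20, 17 → 18 (alternating steps +1, −3, +1, −3, …).
Third component: ×2 each step; 3, 6, 12, 24, 48, 96, 192 → 384.
Combining the parts gives s-18-384.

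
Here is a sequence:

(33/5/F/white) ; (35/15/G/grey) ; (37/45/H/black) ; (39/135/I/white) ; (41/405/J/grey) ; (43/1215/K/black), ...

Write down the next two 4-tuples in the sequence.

First part: +2 each step, so 33, 35, 37, 39, 41, 43 → 45 → 47.
Second part: ×3 each step, so 5, 15, 45, 135, 405, 1215 → 3645 → 10935.
Letter goes F, G, H, I, J, K → L → M (letters move forward 1 place in the alphabet).
Shade: repeats white → grey → black; white, grey, black, white, grey, black → white → grey.
Putting the parts together: (45/3645/L/white) and then (47/10935/M/grey).

(45/3645/L/white), (47/10935/M/grey)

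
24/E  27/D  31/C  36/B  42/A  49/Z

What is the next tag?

For the first component, differences are 3, 4, 5, … (increasing by 1 each time): 24, 27, 31, 36, 42, 49 → 57.
Letter — letters move back 1 place in the alphabet, wrapping A→Z: E, D, C, B, A, Z → Y.
So the next tag is 57/Y.

57/Y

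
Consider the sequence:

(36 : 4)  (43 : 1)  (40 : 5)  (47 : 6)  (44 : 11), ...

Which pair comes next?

For the first coordinate, alternating steps +7, −3, +7, −3, …: 36, 43, 40, 47, 44 → 51.
Second coordinate: 4, 1, 5, 6, 11 → 17 (each term is the sum of the two before it).
Putting it together: (51 : 17).

(51 : 17)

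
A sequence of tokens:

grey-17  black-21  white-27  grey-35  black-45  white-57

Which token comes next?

For the shade, repeats grey → black → white: grey, black, white, grey, black, white → grey.
Second component: 17, 21, 27, 35, 45, 57 → 71 (differences are 4, 6, 8, … (increasing by 2 each time)).
Putting it together: grey-71.

grey-71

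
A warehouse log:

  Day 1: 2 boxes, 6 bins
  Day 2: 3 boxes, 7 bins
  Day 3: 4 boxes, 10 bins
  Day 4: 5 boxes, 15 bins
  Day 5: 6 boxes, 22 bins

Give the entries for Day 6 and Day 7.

7 boxes, 31 bins; 8 boxes, 42 bins

Boxes — +1 each step: 2, 3, 4, 5, 6 → 7 → 8.
Bins: differences are 1, 3, 5, … (increasing by 2 each time); 6, 7, 10, 15, 22 → 31 → 42.
Putting the parts together: 7 boxes, 31 bins and then 8 boxes, 42 bins.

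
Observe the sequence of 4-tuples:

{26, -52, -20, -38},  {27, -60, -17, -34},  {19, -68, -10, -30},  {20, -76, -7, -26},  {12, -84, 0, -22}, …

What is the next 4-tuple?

First component: alternating steps +1, −8, +1, −8, …; 26, 27, 19, 20, 12 → 13.
Second component — −8 each step: -52, -60, -68, -76, -84 → -92.
Third component: alternating steps +3, +7, +3, +7, …, so -20, -17, -10, -7, 0 → 3.
Fourth component: +4 each step; -38, -34, -30, -26, -22 → -18.
Putting it together: {13, -92, 3, -18}.

{13, -92, 3, -18}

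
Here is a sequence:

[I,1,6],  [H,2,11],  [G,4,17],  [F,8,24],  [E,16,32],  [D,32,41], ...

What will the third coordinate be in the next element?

Third coordinate: 6, 11, 17, 24, 32, 41 → 51 (differences are 5, 6, 7, … (increasing by 1 each time)).

51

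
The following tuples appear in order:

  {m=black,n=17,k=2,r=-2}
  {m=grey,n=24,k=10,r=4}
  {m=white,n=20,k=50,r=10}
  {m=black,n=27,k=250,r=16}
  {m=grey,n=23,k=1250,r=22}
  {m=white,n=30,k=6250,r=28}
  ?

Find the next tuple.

M: black, grey, white, black, grey, white → black (repeats black → grey → white).
N: 17, 24, 20, 27, 23, 30 → 26 (alternating steps +7, −4, +7, −4, …).
K: ×5 each step, so 2, 10, 50, 250, 1250, 6250 → 31250.
For the r, +6 each step: -2, 4, 10, 16, 22, 28 → 34.
So the next tuple is {m=black,n=26,k=31250,r=34}.

{m=black,n=26,k=31250,r=34}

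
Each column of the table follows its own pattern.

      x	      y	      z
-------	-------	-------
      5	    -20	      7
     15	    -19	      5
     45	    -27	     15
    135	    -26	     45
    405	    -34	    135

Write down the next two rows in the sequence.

1215  -33  405; 3645  -41  1215

Column x — ×3 each step: 5, 15, 45, 135, 405 → 1215 → 3645.
For the column y, alternating steps +1, −8, +1, −8, …: -20, -19, -27, -26, -34 → -33 → -41.
For the column z, always the previous value of the column x: 7, 5, 15, 45, 135 → 405 → 1215.
So the next two rows are 1215  -33  405 and 3645  -41  1215.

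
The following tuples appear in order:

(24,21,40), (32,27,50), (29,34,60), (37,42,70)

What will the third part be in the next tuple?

Third part: 40, 50, 60, 70 → 80 (+10 each step).

80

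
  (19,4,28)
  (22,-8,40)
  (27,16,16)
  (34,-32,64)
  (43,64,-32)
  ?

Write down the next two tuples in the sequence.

First entry: 19, 22, 27, 34, 43 → 54 → 67 (differences are 3, 5, 7, … (increasing by 2 each time)).
Second entry goes 4, -8, 16, -32, 64 → -128 → 256 (×(-2) each step).
Third entry: 28, 40, 16, 64, -32 → 160 → -224 (together with the second entry always sums to 32).
So the next two tuples are (54,-128,160) and (67,256,-224).

(54,-128,160), (67,256,-224)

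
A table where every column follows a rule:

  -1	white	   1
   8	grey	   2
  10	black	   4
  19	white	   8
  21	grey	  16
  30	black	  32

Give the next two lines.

First component — alternating steps +9, +2, +9, +2, …: -1, 8, 10, 19, 21, 30 → 32 → 41.
Shade — repeats white → grey → black: white, grey, black, white, grey, black → white → grey.
Third component: ×2 each step; 1, 2, 4, 8, 16, 32 → 64 → 128.
Putting the parts together: 32  white  64 and then 41  grey  128.

32  white  64; 41  grey  128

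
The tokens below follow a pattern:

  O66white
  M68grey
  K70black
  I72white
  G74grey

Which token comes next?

Letter — letters move back 2 places in the alphabet: O, M, K, I, G → E.
Second component — +2 each step: 66, 68, 70, 72, 74 → 76.
Shade: repeats white → grey → black; white, grey, black, white, grey → black.
So the next token is E76black.

E76black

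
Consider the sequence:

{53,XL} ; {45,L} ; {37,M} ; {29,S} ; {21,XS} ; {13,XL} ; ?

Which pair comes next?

{5,L}

For the first value, −8 each step: 53, 45, 37, 29, 21, 13 → 5.
Size: XL, L, M, S, XS, XL → L (repeats XL → L → M → S → XS).
Putting it together: {5,L}.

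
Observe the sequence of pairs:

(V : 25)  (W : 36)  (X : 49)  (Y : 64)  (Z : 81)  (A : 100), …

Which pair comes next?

Letter: letters move forward 1 place in the alphabet, wrapping Z→A, so V, W, X, Y, Z, A → B.
For the second part, perfect squares: 5², 6², 7², …: 25, 36, 49, 64, 81, 100 → 121.
Putting it together: (B : 121).

(B : 121)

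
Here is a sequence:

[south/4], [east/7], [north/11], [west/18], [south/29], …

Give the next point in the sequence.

[east/47]

Direction goes south, east, north, west, south → east (repeats south → east → north → west).
Second coordinate — each term is the sum of the two before it: 4, 7, 11, 18, 29 → 47.
Putting it together: [east/47].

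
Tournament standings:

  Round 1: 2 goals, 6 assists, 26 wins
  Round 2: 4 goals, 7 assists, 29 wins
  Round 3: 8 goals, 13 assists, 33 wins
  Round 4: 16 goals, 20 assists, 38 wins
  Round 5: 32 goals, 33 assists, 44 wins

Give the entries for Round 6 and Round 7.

Goals: ×2 each step, so 2, 4, 8, 16, 32 → 64 → 128.
Assists — each term is the sum of the two before it: 6, 7, 13, 20, 33 → 53 → 86.
Wins: 26, 29, 33, 38, 44 → 51 → 59 (differences are 3, 4, 5, … (increasing by 1 each time)).
So the next two records are 64 goals, 53 assists, 51 wins and 128 goals, 86 assists, 59 wins.

64 goals, 53 assists, 51 wins; 128 goals, 86 assists, 59 wins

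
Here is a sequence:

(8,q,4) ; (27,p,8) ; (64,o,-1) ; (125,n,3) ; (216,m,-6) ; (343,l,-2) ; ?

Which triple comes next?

First coordinate goes 8, 27, 64, 125, 216, 343 → 512 (perfect cubes: 2³, 3³, 4³, …).
Letter: letters move back 1 place in the alphabet; q, p, o, n, m, l → k.
For the third coordinate, alternating steps +4, −9, +4, −9, …: 4, 8, -1, 3, -6, -2 → -11.
Combining the parts gives (512,k,-11).

(512,k,-11)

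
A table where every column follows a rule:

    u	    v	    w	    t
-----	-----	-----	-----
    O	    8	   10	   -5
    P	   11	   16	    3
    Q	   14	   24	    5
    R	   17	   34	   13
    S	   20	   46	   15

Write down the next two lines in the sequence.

T  23  60  23; U  26  76  25

For the column u, letters move forward 1 place in the alphabet: O, P, Q, R, S → T → U.
Column v: 8, 11, 14, 17, 20 → 23 → 26 (+3 each step).
Column w: 10, 16, 24, 34, 46 → 60 → 76 (differences are 6, 8, 10, … (increasing by 2 each time)).
Column t — alternating steps +8, +2, +8, +2, …: -5, 3, 5, 13, 15 → 23 → 25.
Putting the parts together: T  23  60  23 and then U  26  76  25.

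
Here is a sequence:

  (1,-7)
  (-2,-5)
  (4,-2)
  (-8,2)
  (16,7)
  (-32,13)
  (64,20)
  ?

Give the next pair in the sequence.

First coordinate: 1, -2, 4, -8, 16, -32, 64 → -128 (×(-2) each step).
Second coordinate: differences are 2, 3, 4, … (increasing by 1 each time), so -7, -5, -2, 2, 7, 13, 20 → 28.
Putting it together: (-128,28).

(-128,28)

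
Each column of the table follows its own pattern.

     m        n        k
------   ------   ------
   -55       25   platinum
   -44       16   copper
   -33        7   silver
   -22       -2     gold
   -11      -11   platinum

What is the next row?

0  -20  copper

Column m goes -55, -44, -33, -22, -11 → 0 (+11 each step).
For the column n, −9 each step: 25, 16, 7, -2, -11 → -20.
Column k goes platinum, copper, silver, gold, platinum → copper (repeats platinum → copper → silver → gold).
Combining the parts gives 0  -20  copper.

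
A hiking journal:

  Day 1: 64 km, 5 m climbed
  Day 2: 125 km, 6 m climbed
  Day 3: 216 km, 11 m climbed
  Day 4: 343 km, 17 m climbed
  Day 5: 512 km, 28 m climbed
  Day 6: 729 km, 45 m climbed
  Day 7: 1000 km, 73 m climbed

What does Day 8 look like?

1331 km, 118 m climbed

Km — perfect cubes: 4³, 5³, 6³, …: 64, 125, 216, 343, 512, 729, 1000 → 1331.
M climbed: each term is the sum of the two before it, so 5, 6, 11, 17, 28, 45, 73 → 118.
Putting it together: 1331 km, 118 m climbed.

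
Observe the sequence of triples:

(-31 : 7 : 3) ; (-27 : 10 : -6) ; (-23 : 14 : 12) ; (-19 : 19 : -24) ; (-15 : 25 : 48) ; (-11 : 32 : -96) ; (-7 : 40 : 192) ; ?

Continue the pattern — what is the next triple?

For the first slot, +4 each step: -31, -27, -23, -19, -15, -11, -7 → -3.
Second slot: 7, 10, 14, 19, 25, 32, 40 → 49 (differences are 3, 4, 5, … (increasing by 1 each time)).
For the third slot, ×(-2) each step: 3, -6, 12, -24, 48, -96, 192 → -384.
So the next triple is (-3 : 49 : -384).

(-3 : 49 : -384)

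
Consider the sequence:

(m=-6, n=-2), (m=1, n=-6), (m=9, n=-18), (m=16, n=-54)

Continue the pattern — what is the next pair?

M: alternating steps +7, +8, +7, +8, …, so -6, 1, 9, 16 → 24.
N: ×3 each step, so -2, -6, -18, -54 → -162.
Putting it together: (m=24, n=-162).

(m=24, n=-162)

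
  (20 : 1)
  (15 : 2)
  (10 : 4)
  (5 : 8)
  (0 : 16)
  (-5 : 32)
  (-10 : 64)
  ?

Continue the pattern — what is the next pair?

First part: −5 each step; 20, 15, 10, 5, 0, -5, -10 → -15.
Second part: ×2 each step, so 1, 2, 4, 8, 16, 32, 64 → 128.
Combining the parts gives (-15 : 128).

(-15 : 128)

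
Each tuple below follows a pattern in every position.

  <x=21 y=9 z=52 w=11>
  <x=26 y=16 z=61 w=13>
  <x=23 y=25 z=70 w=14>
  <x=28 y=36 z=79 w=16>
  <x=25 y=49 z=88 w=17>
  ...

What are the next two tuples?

X: alternating steps +5, −3, +5, −3, …, so 21, 26, 23, 28, 25 → 30 → 27.
For the y, perfect squares: 3², 4², 5², …: 9, 16, 25, 36, 49 → 64 → 81.
For the z, +9 each step: 52, 61, 70, 79, 88 → 97 → 106.
W: 11, 13, 14, 16, 17 → 19 → 20 (alternating steps +2, +1, +2, +1, …).
Putting the parts together: <x=30 y=64 z=97 w=19> and then <x=27 y=81 z=106 w=20>.

<x=30 y=64 z=97 w=19>, <x=27 y=81 z=106 w=20>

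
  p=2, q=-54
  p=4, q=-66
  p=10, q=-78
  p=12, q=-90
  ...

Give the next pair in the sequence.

p=18, q=-102

P: 2, 4, 10, 12 → 18 (alternating steps +2, +6, +2, +6, …).
Q: -54, -66, -78, -90 → -102 (−12 each step).
Combining the parts gives p=18, q=-102.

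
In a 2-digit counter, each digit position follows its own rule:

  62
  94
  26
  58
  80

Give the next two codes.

12, 44

First digit: +3 each step, mod 10; 6, 9, 2, 5, 8 → 1 → 4.
Second digit: +2 each step, mod 10, so 2, 4, 6, 8, 0 → 2 → 4.
So the next two codes are 12 and 44.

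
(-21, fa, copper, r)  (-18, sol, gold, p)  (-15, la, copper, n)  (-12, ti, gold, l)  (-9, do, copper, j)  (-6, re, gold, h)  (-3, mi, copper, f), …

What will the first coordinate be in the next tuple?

0

First coordinate: -21, -18, -15, -12, -9, -6, -3 → 0 (+3 each step).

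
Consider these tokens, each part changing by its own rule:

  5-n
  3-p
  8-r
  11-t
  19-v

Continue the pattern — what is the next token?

First component: each term is the sum of the two before it; 5, 3, 8, 11, 19 → 30.
Letter: letters move forward 2 places in the alphabet; n, p, r, t, v → x.
Combining the parts gives 30-x.

30-x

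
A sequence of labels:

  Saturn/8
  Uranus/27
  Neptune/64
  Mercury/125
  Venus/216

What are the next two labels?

Planet: runs through the planets Mercury→Neptune, so Saturn, Uranus, Neptune, Mercury, Venus → Earth → Mars.
Second component goes 8, 27, 64, 125, 216 → 343 → 512 (perfect cubes: 2³, 3³, 4³, …).
So the next two labels are Earth/343 and Mars/512.

Earth/343, Mars/512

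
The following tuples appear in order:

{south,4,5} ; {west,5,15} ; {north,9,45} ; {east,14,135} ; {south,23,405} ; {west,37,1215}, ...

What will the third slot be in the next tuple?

3645

Direction: repeats south → west → north → east, so south, west, north, east, south, west → north.
For the second slot, each term is the sum of the two before it: 4, 5, 9, 14, 23, 37 → 60.
Third slot: ×3 each step, so 5, 15, 45, 135, 405, 1215 → 3645.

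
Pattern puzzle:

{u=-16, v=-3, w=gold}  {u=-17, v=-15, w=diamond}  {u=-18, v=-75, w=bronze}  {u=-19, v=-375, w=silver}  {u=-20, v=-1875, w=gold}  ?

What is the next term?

{u=-21, v=-9375, w=diamond}

For the u, −1 each step: -16, -17, -18, -19, -20 → -21.
V: ×5 each step, so -3, -15, -75, -375, -1875 → -9375.
W — repeats gold → diamond → bronze → silver: gold, diamond, bronze, silver, gold → diamond.
Putting it together: {u=-21, v=-9375, w=diamond}.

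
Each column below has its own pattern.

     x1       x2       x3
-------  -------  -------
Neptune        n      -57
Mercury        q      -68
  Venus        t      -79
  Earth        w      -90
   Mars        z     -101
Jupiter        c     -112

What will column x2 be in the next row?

f

Column x2: letters move forward 3 places in the alphabet, wrapping Z→A, so n, q, t, w, z, c → f.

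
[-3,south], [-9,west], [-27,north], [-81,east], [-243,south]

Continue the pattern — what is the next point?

[-729,west]

First entry: -3, -9, -27, -81, -243 → -729 (×3 each step).
Direction: repeats south → west → north → east; south, west, north, east, south → west.
So the next point is [-729,west].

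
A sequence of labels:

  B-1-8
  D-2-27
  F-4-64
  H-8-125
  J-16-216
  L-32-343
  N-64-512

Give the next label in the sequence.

Letter — letters move forward 2 places in the alphabet: B, D, F, H, J, L, N → P.
For the second component, ×2 each step: 1, 2, 4, 8, 16, 32, 64 → 128.
Third component — perfect cubes: 2³, 3³, 4³, …: 8, 27, 64, 125, 216, 343, 512 → 729.
Combining the parts gives P-128-729.

P-128-729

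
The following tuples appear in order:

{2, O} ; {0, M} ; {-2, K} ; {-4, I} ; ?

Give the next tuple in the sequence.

{-6, G}

First value: −2 each step, so 2, 0, -2, -4 → -6.
Letter: O, M, K, I → G (letters move back 2 places in the alphabet).
So the next tuple is {-6, G}.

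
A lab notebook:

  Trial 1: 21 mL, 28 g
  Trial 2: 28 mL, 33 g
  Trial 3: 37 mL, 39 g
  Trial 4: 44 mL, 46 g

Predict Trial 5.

53 mL, 54 g

ML: 21, 28, 37, 44 → 53 (alternating steps +7, +9, +7, +9, …).
G: 28, 33, 39, 46 → 54 (differences are 5, 6, 7, … (increasing by 1 each time)).
Combining the parts gives 53 mL, 54 g.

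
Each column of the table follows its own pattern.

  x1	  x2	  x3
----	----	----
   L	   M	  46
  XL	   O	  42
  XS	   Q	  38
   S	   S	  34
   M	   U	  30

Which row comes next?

L  W  26

For the column x1, runs through clothing sizes XS→XL: L, XL, XS, S, M → L.
For the column x2, letters move forward 2 places in the alphabet: M, O, Q, S, U → W.
Column x3: −4 each step; 46, 42, 38, 34, 30 → 26.
Putting it together: L  W  26.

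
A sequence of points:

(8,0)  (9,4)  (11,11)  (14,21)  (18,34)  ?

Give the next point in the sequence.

(23,50)

First slot: 8, 9, 11, 14, 18 → 23 (differences are 1, 2, 3, … (increasing by 1 each time)).
Second slot — differences are 4, 7, 10, … (increasing by 3 each time): 0, 4, 11, 21, 34 → 50.
Combining the parts gives (23,50).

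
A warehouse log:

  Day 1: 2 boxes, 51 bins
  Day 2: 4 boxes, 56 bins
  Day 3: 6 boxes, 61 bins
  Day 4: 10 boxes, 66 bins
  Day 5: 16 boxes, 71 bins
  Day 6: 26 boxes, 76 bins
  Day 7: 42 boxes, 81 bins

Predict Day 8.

68 boxes, 86 bins

Boxes: 2, 4, 6, 10, 16, 26, 42 → 68 (each term is the sum of the two before it).
Bins: 51, 56, 61, 66, 71, 76, 81 → 86 (+5 each step).
Putting it together: 68 boxes, 86 bins.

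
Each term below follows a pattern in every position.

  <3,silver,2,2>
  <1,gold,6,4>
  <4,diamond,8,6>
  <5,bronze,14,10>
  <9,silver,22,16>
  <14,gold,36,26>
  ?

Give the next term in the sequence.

First component: each term is the sum of the two before it, so 3, 1, 4, 5, 9, 14 → 23.
For the rank, repeats silver → gold → diamond → bronze: silver, gold, diamond, bronze, silver, gold → diamond.
Third component: each term is the sum of the two before it, so 2, 6, 8, 14, 22, 36 → 58.
For the fourth component, each term is the sum of the two before it: 2, 4, 6, 10, 16, 26 → 42.
So the next term is <23,diamond,58,42>.

<23,diamond,58,42>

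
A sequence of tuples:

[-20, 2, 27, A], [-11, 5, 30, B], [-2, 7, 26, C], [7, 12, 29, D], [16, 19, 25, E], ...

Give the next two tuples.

First component: +9 each step, so -20, -11, -2, 7, 16 → 25 → 34.
Second component: each term is the sum of the two before it; 2, 5, 7, 12, 19 → 31 → 50.
Third component: alternating steps +3, −4, +3, −4, …, so 27, 30, 26, 29, 25 → 28 → 24.
For the letter, letters move forward 1 place in the alphabet: A, B, C, D, E → F → G.
So the next two tuples are [25, 31, 28, F] and [34, 50, 24, G].

[25, 31, 28, F], [34, 50, 24, G]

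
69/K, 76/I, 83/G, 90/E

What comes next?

First component — +7 each step: 69, 76, 83, 90 → 97.
Letter: letters move back 2 places in the alphabet, so K, I, G, E → C.
Putting it together: 97/C.

97/C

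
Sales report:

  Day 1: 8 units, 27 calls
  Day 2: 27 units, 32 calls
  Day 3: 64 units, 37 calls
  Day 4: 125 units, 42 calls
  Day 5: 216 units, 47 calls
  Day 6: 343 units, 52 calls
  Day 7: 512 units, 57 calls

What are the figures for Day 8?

729 units, 62 calls

For the units, perfect cubes: 2³, 3³, 4³, …: 8, 27, 64, 125, 216, 343, 512 → 729.
Calls: +5 each step; 27, 32, 37, 42, 47, 52, 57 → 62.
So the next line is 729 units, 62 calls.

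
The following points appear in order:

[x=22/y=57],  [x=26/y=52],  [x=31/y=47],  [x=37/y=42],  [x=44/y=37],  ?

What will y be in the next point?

Y — −5 each step: 57, 52, 47, 42, 37 → 32.

32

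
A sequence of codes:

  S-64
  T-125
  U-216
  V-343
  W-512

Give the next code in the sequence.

Letter: letters move forward 1 place in the alphabet; S, T, U, V, W → X.
Second component: perfect cubes: 4³, 5³, 6³, …; 64, 125, 216, 343, 512 → 729.
So the next code is X-729.

X-729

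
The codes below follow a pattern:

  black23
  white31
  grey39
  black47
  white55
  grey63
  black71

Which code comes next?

white79

Shade: repeats black → white → grey, so black, white, grey, black, white, grey, black → white.
Second component: +8 each step; 23, 31, 39, 47, 55, 63, 71 → 79.
Putting it together: white79.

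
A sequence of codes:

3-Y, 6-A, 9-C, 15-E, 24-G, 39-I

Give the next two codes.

First component goes 3, 6, 9, 15, 24, 39 → 63 → 102 (each term is the sum of the two before it).
For the letter, letters move forward 2 places in the alphabet, wrapping Z→A: Y, A, C, E, G, I → K → M.
So the next two codes are 63-K and 102-M.

63-K, 102-M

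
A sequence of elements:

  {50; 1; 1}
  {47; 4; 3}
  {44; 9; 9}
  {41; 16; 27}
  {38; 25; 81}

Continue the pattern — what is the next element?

First part: 50, 47, 44, 41, 38 → 35 (−3 each step).
Second part — perfect squares: 1², 2², 3², …: 1, 4, 9, 16, 25 → 36.
For the third part, ×3 each step: 1, 3, 9, 27, 81 → 243.
Combining the parts gives {35; 36; 243}.

{35; 36; 243}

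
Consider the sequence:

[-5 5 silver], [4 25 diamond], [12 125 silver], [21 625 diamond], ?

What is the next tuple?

First component: alternating steps +9, +8, +9, +8, …; -5, 4, 12, 21 → 29.
Second component: 5, 25, 125, 625 → 3125 (×5 each step).
Rank goes silver, diamond, silver, diamond → silver (alternates silver ↔ diamond).
So the next tuple is [29 3125 silver].

[29 3125 silver]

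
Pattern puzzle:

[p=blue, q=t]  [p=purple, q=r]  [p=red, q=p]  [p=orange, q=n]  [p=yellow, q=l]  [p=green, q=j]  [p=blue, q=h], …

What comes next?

P — repeats blue → purple → red → orange → yellow → green: blue, purple, red, orange, yellow, green, blue → purple.
Q: t, r, p, n, l, j, h → f (letters move back 2 places in the alphabet).
So the next tuple is [p=purple, q=f].

[p=purple, q=f]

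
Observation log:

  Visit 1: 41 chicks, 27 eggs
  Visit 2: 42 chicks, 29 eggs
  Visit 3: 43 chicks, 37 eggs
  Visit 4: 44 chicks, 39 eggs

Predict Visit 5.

45 chicks, 47 eggs

Chicks: 41, 42, 43, 44 → 45 (+1 each step).
Eggs: alternating steps +2, +8, +2, +8, …, so 27, 29, 37, 39 → 47.
So the next row is 45 chicks, 47 eggs.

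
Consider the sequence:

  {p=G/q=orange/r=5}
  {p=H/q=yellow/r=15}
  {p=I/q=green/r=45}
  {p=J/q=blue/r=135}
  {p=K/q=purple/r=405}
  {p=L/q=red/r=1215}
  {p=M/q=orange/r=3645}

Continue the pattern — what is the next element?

{p=N/q=yellow/r=10935}

P: letters move forward 1 place in the alphabet, so G, H, I, J, K, L, M → N.
Q goes orange, yellow, green, blue, purple, red, orange → yellow (repeats orange → yellow → green → blue → purple → red).
For the r, ×3 each step: 5, 15, 45, 135, 405, 1215, 3645 → 10935.
Putting it together: {p=N/q=yellow/r=10935}.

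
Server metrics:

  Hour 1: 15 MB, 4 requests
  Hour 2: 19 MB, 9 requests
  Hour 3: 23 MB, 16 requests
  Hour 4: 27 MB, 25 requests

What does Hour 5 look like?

MB — +4 each step: 15, 19, 23, 27 → 31.
Requests: perfect squares: 2², 3², 4², …, so 4, 9, 16, 25 → 36.
Putting it together: 31 MB, 36 requests.

31 MB, 36 requests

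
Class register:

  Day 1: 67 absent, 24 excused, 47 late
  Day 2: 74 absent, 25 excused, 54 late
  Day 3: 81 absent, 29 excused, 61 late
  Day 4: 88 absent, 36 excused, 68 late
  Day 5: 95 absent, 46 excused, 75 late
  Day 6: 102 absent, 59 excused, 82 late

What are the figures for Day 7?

109 absent, 75 excused, 89 late

For the absent, +7 each step: 67, 74, 81, 88, 95, 102 → 109.
Excused: differences are 1, 4, 7, … (increasing by 3 each time), so 24, 25, 29, 36, 46, 59 → 75.
Late: +7 each step, so 47, 54, 61, 68, 75, 82 → 89.
So the next line is 109 absent, 75 excused, 89 late.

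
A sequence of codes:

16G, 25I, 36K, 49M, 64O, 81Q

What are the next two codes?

First component — perfect squares: 4², 5², 6², …: 16, 25, 36, 49, 64, 81 → 100 → 121.
Letter: letters move forward 2 places in the alphabet; G, I, K, M, O, Q → S → U.
So the next two codes are 100S and 121U.

100S then 121U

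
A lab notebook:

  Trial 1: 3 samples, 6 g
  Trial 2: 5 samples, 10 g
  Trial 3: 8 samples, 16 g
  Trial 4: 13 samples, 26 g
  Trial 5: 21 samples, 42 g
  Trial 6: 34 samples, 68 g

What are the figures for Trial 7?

55 samples, 110 g

Samples: each term is the sum of the two before it, so 3, 5, 8, 13, 21, 34 → 55.
For the g, always 2 × the samples: 6, 10, 16, 26, 42, 68 → 110.
Putting it together: 55 samples, 110 g.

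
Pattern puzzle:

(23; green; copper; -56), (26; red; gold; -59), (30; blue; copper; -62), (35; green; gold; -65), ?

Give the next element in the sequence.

(41; red; copper; -68)

First entry: differences are 3, 4, 5, … (increasing by 1 each time), so 23, 26, 30, 35 → 41.
For the colour, repeats green → red → blue: green, red, blue, green → red.
Metal: alternates copper ↔ gold, so copper, gold, copper, gold → copper.
Fourth entry — −3 each step: -56, -59, -62, -65 → -68.
Combining the parts gives (41; red; copper; -68).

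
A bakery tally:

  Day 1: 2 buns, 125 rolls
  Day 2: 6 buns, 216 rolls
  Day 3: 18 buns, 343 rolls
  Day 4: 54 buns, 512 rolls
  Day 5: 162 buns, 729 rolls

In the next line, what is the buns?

For the buns, ×3 each step: 2, 6, 18, 54, 162 → 486.

486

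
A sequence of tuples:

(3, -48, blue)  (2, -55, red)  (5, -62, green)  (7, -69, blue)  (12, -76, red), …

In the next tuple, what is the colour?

green

For the colour, repeats blue → red → green: blue, red, green, blue, red → green.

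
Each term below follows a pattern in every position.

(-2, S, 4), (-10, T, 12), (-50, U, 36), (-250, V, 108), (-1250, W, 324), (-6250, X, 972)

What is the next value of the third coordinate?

2916

For the first coordinate, ×5 each step: -2, -10, -50, -250, -1250, -6250 → -31250.
Letter — letters move forward 1 place in the alphabet: S, T, U, V, W, X → Y.
Third coordinate — ×3 each step: 4, 12, 36, 108, 324, 972 → 2916.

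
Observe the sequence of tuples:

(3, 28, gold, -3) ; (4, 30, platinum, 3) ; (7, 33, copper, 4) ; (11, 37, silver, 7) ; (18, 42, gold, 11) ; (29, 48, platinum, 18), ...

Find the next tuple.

(47, 55, copper, 29)

For the first value, each term is the sum of the two before it: 3, 4, 7, 11, 18, 29 → 47.
Second value: differences are 2, 3, 4, … (increasing by 1 each time); 28, 30, 33, 37, 42, 48 → 55.
For the metal, repeats gold → platinum → copper → silver: gold, platinum, copper, silver, gold, platinum → copper.
Fourth value: always the previous value of the first value; -3, 3, 4, 7, 11, 18 → 29.
Putting it together: (47, 55, copper, 29).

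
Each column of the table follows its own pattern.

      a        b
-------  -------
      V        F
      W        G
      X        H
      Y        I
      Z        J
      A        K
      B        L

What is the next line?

Column a: letters move forward 1 place in the alphabet, wrapping Z→A; V, W, X, Y, Z, A, B → C.
Column b: F, G, H, I, J, K, L → M (letters move forward 1 place in the alphabet).
So the next line is C  M.

C  M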